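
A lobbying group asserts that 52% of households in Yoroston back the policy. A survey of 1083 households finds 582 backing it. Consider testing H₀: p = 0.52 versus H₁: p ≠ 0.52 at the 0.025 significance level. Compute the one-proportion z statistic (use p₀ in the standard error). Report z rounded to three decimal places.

p̂ = 582/1083 = 0.53740.
SE = √(p₀(1−p₀)/n) = √(0.2496/1083) = 0.01518.
z = (0.53740 − 0.52)/0.01518 = 0.01740/0.01518 = 1.146.
p-value = 2·P(Z > 1.146) ≈ 0.2518. With α = 0.025, fail to reject H₀.

z = 1.146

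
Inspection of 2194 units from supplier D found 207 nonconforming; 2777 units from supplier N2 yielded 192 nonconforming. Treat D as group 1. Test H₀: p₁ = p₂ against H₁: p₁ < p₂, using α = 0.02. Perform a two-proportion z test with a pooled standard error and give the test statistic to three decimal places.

p̂₁ = 207/2194 = 0.094348, p̂₂ = 192/2777 = 0.069139.
Pooled p̂ = (207+192)/(2194+2777) = 399/4971 = 0.080266.
SE = √(0.073823 × 0.000815889) = 0.007761.
z = (0.094348 − 0.069139)/0.007761 = 0.025209/0.007761 = 3.248.
p-value = P(Z < 3.248) ≈ 0.9994, so at α = 0.02 we fail to reject H₀.

z = 3.248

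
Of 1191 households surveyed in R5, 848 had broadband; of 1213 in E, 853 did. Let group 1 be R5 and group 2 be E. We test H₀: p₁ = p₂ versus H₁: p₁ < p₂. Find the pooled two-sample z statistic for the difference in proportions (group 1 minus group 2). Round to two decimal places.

z = 0.47

p̂₁ = 848/1191 ≈ 0.7120, p̂₂ = 853/1213 ≈ 0.7032.
Pooled p̂ = (848+853)/(1191+1213) = 1701/2404 = 0.7076.
SE = √(0.206914 × 0.00166403) = 0.0186.
z = (0.7120 − 0.7032)/0.0186 = 0.0088/0.0186 = 0.47.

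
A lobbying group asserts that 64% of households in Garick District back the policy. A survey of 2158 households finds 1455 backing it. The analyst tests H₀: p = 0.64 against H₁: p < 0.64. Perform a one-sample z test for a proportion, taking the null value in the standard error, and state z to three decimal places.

z = 3.313

p̂ = 1455/2158 = 0.674235.
SE = √(p₀(1−p₀)/n) = √(0.2304/2158) = 0.010333.
z = (0.674235 − 0.64)/0.010333 = 0.034235/0.010333 = 3.313.
p-value = P(Z < 3.313) ≈ 0.9995.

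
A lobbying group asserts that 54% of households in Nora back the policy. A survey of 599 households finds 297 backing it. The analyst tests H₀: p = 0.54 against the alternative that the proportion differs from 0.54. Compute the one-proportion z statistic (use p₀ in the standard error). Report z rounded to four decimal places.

p̂ = 297/599 = 0.495826.
Standard error under H₀: √(0.54×0.46/599) = 0.020364.
z = (0.495826 − 0.54)/0.020364 = -0.044174/0.020364 = -2.1692.
Two-sided p-value ≈ 2·Φ(−2.169) = 0.0301.

z = -2.1692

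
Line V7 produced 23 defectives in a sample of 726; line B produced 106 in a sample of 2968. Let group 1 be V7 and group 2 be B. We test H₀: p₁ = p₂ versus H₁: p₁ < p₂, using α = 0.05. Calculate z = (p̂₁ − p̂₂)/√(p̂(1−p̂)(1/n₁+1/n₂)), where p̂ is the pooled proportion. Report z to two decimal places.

z = -0.53

p̂₁ = 23/726 ≈ 0.0317, p̂₂ = 106/2968 ≈ 0.0357.
Pooled p̂ = (23+106)/(726+2968) = 129/3694 = 0.0349.
SE = √(p̂(1−p̂)(1/n₁+1/n₂)) = √(0.0349·0.9651·0.00171434) = √(5.77766e-05) = 0.0076.
z = (0.0317 − 0.0357)/0.0076 = -0.0040/0.0076 = -0.53.
p-value = P(Z < -0.531) ≈ 0.2978; since p > α = 0.05, fail to reject H₀.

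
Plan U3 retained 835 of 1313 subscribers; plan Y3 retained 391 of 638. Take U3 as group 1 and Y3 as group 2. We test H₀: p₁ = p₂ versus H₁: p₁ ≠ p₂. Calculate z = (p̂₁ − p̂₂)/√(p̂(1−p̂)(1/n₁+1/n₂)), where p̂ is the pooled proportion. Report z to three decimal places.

p̂₁ = 835/1313 ≈ 0.635948, p̂₂ = 391/638 ≈ 0.612853.
Pooled p̂ = (835+391)/(1313+638) = 1226/1951 = 0.628396.
SE = √(0.233515 × 0.00232901) = 0.023321.
z = (0.635948 − 0.612853)/0.023321 = 0.023095/0.023321 = 0.990.
p-value = 2·P(Z > 0.990) ≈ 0.3220.

z = 0.990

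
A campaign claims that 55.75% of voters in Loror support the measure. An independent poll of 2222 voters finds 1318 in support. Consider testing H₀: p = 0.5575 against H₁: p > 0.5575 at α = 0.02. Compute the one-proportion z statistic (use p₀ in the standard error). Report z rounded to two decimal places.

z = 3.38

p̂ = 1318/2222 = 0.59316.
Under H₀, SE = √(0.5575·0.4425/2222) = √(0.000111023) = 0.01054.
z = (0.59316 − 0.5575)/0.01054 = 0.03566/0.01054 = 3.38.
p-value = P(Z > 3.384) ≈ 0.0004, so at α = 0.02 we reject H₀.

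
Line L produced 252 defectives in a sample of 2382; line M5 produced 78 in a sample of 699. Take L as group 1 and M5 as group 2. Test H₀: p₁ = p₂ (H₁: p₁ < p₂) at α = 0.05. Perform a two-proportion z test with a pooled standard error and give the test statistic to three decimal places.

z = -0.436

p̂₁ = 252/2382 = 0.10579, p̂₂ = 78/699 = 0.11159.
Pooled p̂ = (252+78)/(2382+699) = 330/3081 = 0.10711.
SE = √(0.0956359 × 0.00185043) = 0.01330.
z = (0.10579 − 0.11159)/0.01330 = -0.00580/0.01330 = -0.436.
p-value = P(Z < -0.436) ≈ 0.3316. With α = 0.05, fail to reject H₀.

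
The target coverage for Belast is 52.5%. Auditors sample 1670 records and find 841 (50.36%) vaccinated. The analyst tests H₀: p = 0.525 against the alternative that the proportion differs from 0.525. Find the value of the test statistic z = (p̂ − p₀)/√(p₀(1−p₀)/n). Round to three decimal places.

p̂ = 841/1670 = 0.50359.
SE = √(p₀(1−p₀)/n) = √(0.24937/1670) = 0.01222.
z = (0.50359 − 0.525)/0.01222 = -0.02141/0.01222 = -1.752.

z = -1.752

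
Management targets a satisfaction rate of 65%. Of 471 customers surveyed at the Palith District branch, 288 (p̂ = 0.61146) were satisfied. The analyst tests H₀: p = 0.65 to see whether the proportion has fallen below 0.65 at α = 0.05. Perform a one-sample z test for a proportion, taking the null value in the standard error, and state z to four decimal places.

p̂ = 288/471 ≈ 0.6114650.
SE = √(p₀(1−p₀)/n) = √(0.2275/471) = 0.0219776.
z = (0.6114650 − 0.65)/0.0219776 = -0.0385350/0.0219776 = -1.7534.
p-value = P(Z < -1.753) ≈ 0.0398; since p < α = 0.05, reject H₀.

z = -1.7534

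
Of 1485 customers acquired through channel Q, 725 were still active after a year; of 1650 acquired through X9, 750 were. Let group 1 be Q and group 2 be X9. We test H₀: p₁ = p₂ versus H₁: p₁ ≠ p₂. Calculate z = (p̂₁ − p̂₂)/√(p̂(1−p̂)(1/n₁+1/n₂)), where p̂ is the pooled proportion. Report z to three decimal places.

z = 1.886

p̂₁ = 725/1485 = 0.48822, p̂₂ = 750/1650 = 0.45455.
Pooled p̂ = (725+750)/(1485+1650) = 1475/3135 = 0.47049.
SE = √(0.249129 × 0.00127946) = 0.01785.
z = (0.48822 − 0.45455)/0.01785 = 0.03367/0.01785 = 1.886.
p-value = 2·P(Z > 1.886) ≈ 0.0593.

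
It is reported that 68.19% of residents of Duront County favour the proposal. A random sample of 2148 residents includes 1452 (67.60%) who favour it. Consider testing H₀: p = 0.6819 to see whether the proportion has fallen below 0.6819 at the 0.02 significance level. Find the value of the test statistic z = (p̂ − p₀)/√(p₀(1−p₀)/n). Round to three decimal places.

p̂ = 1452/2148 ≈ 0.67598.
Standard error under H₀: √(0.6819×0.3181/2148) = 0.01005.
z = (0.67598 − 0.6819)/0.01005 = -0.00592/0.01005 = -0.589.
p-value = P(Z < -0.589) ≈ 0.2778; since p > α = 0.02, fail to reject H₀.

z = -0.589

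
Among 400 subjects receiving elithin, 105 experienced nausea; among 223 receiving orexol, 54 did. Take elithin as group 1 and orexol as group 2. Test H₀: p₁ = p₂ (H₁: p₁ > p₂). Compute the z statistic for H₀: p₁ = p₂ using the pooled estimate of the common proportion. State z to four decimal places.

p̂₁ = 105/400 = 0.2625000, p̂₂ = 54/223 = 0.2421525.
Pooled p̂ = (105+54)/(400+223) = 159/623 = 0.2552167.
SE = √(0.190081 × 0.0069843) = 0.0364360.
z = (0.2625000 − 0.2421525)/0.0364360 = 0.0203475/0.0364360 = 0.5584.
p-value = P(Z > 0.558) ≈ 0.2883.

z = 0.5584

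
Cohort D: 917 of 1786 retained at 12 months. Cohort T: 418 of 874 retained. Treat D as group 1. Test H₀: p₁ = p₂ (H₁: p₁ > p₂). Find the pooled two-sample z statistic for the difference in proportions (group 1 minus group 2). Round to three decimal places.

z = 1.704

p̂₁ = 917/1786 ≈ 0.51344, p̂₂ = 418/874 ≈ 0.47826.
Pooled p̂ = (917+418)/(1786+874) = 1335/2660 = 0.50188.
SE = √(0.249996 × 0.00170408) = 0.02064.
z = (0.51344 − 0.47826)/0.02064 = 0.03518/0.02064 = 1.704.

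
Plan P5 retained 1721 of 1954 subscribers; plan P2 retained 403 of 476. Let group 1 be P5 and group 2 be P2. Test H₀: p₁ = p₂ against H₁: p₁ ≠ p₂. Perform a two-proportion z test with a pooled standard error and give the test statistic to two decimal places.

z = 2.01

p̂₁ = 1721/1954 = 0.8808, p̂₂ = 403/476 = 0.8466.
Pooled p̂ = (1721+403)/(1954+476) = 2124/2430 = 0.8741.
SE = √(p̂(1−p̂)(1/n₁+1/n₂)) = √(0.8741·0.1259·0.00261261) = √(0.000287566) = 0.0170.
z = (0.8808 − 0.8466)/0.0170 = 0.0342/0.0170 = 2.01.
p-value = 2·P(Z > 2.012) ≈ 0.0442.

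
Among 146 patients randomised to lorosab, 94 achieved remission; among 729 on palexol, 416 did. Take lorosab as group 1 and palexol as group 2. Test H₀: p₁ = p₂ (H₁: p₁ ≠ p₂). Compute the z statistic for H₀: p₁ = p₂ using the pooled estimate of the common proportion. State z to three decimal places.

p̂₁ = 94/146 = 0.64384, p̂₂ = 416/729 = 0.57064.
Pooled p̂ = (94+416)/(146+729) = 510/875 = 0.58286.
SE = √(0.243135 × 0.00822106) = 0.04471.
z = (0.64384 − 0.57064)/0.04471 = 0.07320/0.04471 = 1.637.

z = 1.637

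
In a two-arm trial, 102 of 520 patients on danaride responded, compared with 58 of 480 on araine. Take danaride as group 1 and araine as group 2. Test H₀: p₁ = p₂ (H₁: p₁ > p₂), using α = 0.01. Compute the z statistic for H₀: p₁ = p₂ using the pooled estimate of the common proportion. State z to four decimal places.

z = 3.2459

p̂₁ = 102/520 = 0.196154, p̂₂ = 58/480 = 0.120833.
Pooled p̂ = (102+58)/(520+480) = 160/1000 = 0.160000.
SE = √(p̂(1−p̂)(1/n₁+1/n₂)) = √(0.160000·0.840000·0.00400641) = √(0.000538462) = 0.023205.
z = (0.196154 − 0.120833)/0.023205 = 0.075321/0.023205 = 3.2459.
p-value = P(Z > 3.246) ≈ 0.0006, so at α = 0.01 we reject H₀.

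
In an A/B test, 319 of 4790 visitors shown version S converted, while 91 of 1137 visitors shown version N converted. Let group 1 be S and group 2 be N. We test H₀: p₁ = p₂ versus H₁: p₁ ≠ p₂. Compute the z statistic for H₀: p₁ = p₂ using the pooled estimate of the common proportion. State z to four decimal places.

p̂₁ = 319/4790 ≈ 0.066597, p̂₂ = 91/1137 ≈ 0.080035.
Pooled p̂ = (319+91)/(4790+1137) = 410/5927 = 0.069175.
SE = √(p̂(1−p̂)(1/n₁+1/n₂)) = √(0.069175·0.930825·0.00108828) = √(7.00738e-05) = 0.008371.
z = (0.066597 − 0.080035)/0.008371 = -0.013438/0.008371 = -1.6053.

z = -1.6053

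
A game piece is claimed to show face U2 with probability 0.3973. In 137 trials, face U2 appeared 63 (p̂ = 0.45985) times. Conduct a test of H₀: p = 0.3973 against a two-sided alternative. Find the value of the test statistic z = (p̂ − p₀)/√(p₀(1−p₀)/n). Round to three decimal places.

p̂ = 63/137 ≈ 0.45985.
SE = √(p₀(1−p₀)/n) = √(0.23945/137) = 0.04181.
z = (0.45985 − 0.3973)/0.04181 = 0.06255/0.04181 = 1.496.
Two-sided p-value ≈ 2·Φ(−1.496) = 0.1346.

z = 1.496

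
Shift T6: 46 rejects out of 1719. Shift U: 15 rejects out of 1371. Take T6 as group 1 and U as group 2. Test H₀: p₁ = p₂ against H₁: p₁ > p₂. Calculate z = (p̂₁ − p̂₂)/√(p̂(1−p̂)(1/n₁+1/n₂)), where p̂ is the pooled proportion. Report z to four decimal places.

p̂₁ = 46/1719 ≈ 0.0267597, p̂₂ = 15/1371 ≈ 0.0109409.
Pooled p̂ = (46+15)/(1719+1371) = 61/3090 = 0.0197411.
SE = √(p̂(1−p̂)(1/n₁+1/n₂)) = √(0.0197411·0.9802589·0.00131113) = √(2.53722e-05) = 0.0050371.
z = (0.0267597 − 0.0109409)/0.0050371 = 0.0158188/0.0050371 = 3.1405.

z = 3.1405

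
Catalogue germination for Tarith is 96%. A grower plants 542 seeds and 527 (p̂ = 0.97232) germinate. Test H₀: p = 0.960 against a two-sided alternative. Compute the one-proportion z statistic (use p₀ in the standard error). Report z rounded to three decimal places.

p̂ = 527/542 ≈ 0.972325.
Standard error under H₀: √(0.96×0.04/542) = 0.008417.
z = (0.972325 − 0.96)/0.008417 = 0.012325/0.008417 = 1.464.
Two-sided p-value ≈ 2·Φ(−1.464) = 0.1431.

z = 1.464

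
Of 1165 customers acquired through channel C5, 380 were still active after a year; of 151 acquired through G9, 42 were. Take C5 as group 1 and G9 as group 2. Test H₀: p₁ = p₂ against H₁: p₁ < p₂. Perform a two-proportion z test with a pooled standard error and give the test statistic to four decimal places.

z = 1.1899

p̂₁ = 380/1165 ≈ 0.326180, p̂₂ = 42/151 ≈ 0.278146.
Pooled p̂ = (380+42)/(1165+151) = 422/1316 = 0.320669.
SE = √(0.21784 × 0.00748089) = 0.040369.
z = (0.326180 − 0.278146)/0.040369 = 0.048034/0.040369 = 1.1899.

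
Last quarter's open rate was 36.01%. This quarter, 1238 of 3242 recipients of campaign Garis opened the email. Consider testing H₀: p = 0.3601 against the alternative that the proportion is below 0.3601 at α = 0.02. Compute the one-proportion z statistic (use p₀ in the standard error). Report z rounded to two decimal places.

p̂ = 1238/3242 = 0.38186.
SE = √(p₀(1−p₀)/n) = √(0.23043/3242) = 0.00843.
z = (0.38186 − 0.3601)/0.00843 = 0.02176/0.00843 = 2.58.
p-value = P(Z < 2.581) ≈ 0.9951. With α = 0.02, fail to reject H₀.

z = 2.58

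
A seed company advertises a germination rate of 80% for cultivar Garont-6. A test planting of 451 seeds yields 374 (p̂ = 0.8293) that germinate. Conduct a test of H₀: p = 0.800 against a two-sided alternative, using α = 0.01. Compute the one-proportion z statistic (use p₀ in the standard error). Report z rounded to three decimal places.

p̂ = 374/451 ≈ 0.82927.
Under H₀, SE = √(0.8·0.2/451) = √(0.000354767) = 0.01884.
z = (0.82927 − 0.8)/0.01884 = 0.02927/0.01884 = 1.554.
Two-sided p-value ≈ 2·Φ(−1.554) = 0.1202; since p > α = 0.01, fail to reject H₀.

z = 1.554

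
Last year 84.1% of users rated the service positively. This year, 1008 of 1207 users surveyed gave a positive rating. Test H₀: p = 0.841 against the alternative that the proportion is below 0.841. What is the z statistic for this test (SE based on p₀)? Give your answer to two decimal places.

z = -0.56

p̂ = 1008/1207 ≈ 0.8351.
SE = √(p₀(1−p₀)/n) = √(0.13372/1207) = 0.0105.
z = (0.8351 − 0.841)/0.0105 = -0.0059/0.0105 = -0.56.
p-value = P(Z < -0.558) ≈ 0.2885.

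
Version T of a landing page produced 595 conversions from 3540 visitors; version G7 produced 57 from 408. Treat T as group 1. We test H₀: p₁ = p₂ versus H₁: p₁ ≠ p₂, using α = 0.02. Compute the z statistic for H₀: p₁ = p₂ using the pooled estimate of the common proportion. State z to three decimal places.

p̂₁ = 595/3540 = 0.16808, p̂₂ = 57/408 = 0.13971.
Pooled p̂ = (595+57)/(3540+408) = 652/3948 = 0.16515.
SE = √(p̂(1−p̂)(1/n₁+1/n₂)) = √(0.16515·0.83485·0.00273347) = √(0.000376872) = 0.01941.
z = (0.16808 − 0.13971)/0.01941 = 0.02837/0.01941 = 1.462.
Two-sided p-value ≈ 2·Φ(−1.462) = 0.1439, so at α = 0.02 we fail to reject H₀.

z = 1.462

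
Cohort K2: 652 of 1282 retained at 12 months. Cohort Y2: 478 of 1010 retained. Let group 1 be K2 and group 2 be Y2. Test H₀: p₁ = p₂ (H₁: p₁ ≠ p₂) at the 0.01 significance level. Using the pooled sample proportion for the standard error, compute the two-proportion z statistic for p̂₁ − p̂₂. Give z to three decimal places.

p̂₁ = 652/1282 = 0.50858, p̂₂ = 478/1010 = 0.47327.
Pooled p̂ = (652+478)/(1282+1010) = 1130/2292 = 0.49302.
SE = √(0.249951 × 0.00177013) = 0.02103.
z = (0.50858 − 0.47327)/0.02103 = 0.03531/0.02103 = 1.679.
p-value = 2·P(Z > 1.679) ≈ 0.0932; since p > α = 0.01, fail to reject H₀.

z = 1.679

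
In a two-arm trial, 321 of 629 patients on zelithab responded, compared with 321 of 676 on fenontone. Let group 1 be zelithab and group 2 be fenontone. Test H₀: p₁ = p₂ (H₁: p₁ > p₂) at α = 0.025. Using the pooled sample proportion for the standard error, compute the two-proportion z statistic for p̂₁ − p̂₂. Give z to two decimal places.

z = 1.28

p̂₁ = 321/629 = 0.5103, p̂₂ = 321/676 = 0.4749.
Pooled p̂ = (321+321)/(629+676) = 642/1305 = 0.4920.
SE = √(0.249935 × 0.00306912) = 0.0277.
z = (0.5103 − 0.4749)/0.0277 = 0.0354/0.0277 = 1.28.
p-value = P(Z > 1.281) ≈ 0.1001; since p > α = 0.025, fail to reject H₀.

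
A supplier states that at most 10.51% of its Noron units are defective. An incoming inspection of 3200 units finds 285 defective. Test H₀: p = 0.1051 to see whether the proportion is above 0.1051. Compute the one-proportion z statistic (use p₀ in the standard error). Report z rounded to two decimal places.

z = -2.96

p̂ = 285/3200 ≈ 0.0891.
Under H₀, SE = √(0.1051·0.8949/3200) = √(2.93919e-05) = 0.0054.
z = (0.0891 − 0.1051)/0.0054 = -0.0160/0.0054 = -2.96.
p-value = P(Z > -2.958) ≈ 0.9985.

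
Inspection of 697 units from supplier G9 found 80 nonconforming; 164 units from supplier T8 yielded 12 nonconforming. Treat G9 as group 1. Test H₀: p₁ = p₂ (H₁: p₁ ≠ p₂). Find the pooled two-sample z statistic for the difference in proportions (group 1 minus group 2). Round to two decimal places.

z = 1.55

p̂₁ = 80/697 ≈ 0.1148, p̂₂ = 12/164 ≈ 0.0732.
Pooled p̂ = (80+12)/(697+164) = 92/861 = 0.1069.
SE = √(p̂(1−p̂)(1/n₁+1/n₂)) = √(0.1069·0.8931·0.00753228) = √(0.000718844) = 0.0268.
z = (0.1148 − 0.0732)/0.0268 = 0.0416/0.0268 = 1.55.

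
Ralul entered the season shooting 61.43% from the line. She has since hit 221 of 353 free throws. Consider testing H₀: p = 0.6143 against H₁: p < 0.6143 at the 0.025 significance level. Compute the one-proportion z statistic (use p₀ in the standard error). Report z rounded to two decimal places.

z = 0.45

p̂ = 221/353 ≈ 0.62606.
Standard error under H₀: √(0.6143×0.3857/353) = 0.02591.
z = (0.62606 − 0.6143)/0.02591 = 0.01176/0.02591 = 0.45.
p-value = P(Z < 0.454) ≈ 0.6751; since p > α = 0.025, fail to reject H₀.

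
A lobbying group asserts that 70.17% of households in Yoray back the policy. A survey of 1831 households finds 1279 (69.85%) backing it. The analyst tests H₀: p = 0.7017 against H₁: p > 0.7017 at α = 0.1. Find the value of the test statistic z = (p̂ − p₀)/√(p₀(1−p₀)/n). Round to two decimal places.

z = -0.30

p̂ = 1279/1831 = 0.6985.
SE = √(p₀(1−p₀)/n) = √(0.20932/1831) = 0.0107.
z = (0.6985 − 0.7017)/0.0107 = -0.0032/0.0107 = -0.30.
p-value = P(Z > -0.297) ≈ 0.6167; since p > α = 0.1, fail to reject H₀.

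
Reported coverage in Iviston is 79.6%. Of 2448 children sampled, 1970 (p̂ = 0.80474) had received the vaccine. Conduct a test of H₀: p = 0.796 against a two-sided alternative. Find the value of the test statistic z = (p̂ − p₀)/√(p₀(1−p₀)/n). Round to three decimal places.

z = 1.073

p̂ = 1970/2448 = 0.804739.
SE = √(p₀(1−p₀)/n) = √(0.16238/2448) = 0.008145.
z = (0.804739 − 0.796)/0.008145 = 0.008739/0.008145 = 1.073.
p-value = 2·P(Z > 1.073) ≈ 0.2833.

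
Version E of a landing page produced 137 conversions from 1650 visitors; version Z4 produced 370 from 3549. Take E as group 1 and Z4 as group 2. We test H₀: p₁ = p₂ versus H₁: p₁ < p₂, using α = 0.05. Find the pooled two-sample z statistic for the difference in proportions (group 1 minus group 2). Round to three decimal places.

z = -2.401

p̂₁ = 137/1650 ≈ 0.083030, p̂₂ = 370/3549 ≈ 0.104255.
Pooled p̂ = (137+370)/(1650+3549) = 507/5199 = 0.097519.
SE = √(0.0880088 × 0.00088783) = 0.008840.
z = (0.083030 − 0.104255)/0.008840 = -0.021225/0.008840 = -2.401.
p-value = P(Z < -2.401) ≈ 0.0082. With α = 0.05, reject H₀.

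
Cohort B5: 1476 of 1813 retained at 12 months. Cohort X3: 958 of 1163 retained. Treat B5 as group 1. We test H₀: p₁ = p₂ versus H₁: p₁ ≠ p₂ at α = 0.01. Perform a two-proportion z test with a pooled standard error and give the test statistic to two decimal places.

p̂₁ = 1476/1813 ≈ 0.8141, p̂₂ = 958/1163 ≈ 0.8237.
Pooled p̂ = (1476+958)/(1813+1163) = 2434/2976 = 0.8179.
SE = √(0.148955 × 0.00141142) = 0.0145.
z = (0.8141 − 0.8237)/0.0145 = -0.0096/0.0145 = -0.66.
p-value = 2·P(Z > 0.663) ≈ 0.5074; since p > α = 0.01, fail to reject H₀.

z = -0.66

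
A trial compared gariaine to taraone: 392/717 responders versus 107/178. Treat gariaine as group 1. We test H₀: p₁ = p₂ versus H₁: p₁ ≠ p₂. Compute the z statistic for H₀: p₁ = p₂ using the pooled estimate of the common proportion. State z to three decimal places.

p̂₁ = 392/717 ≈ 0.54672, p̂₂ = 107/178 ≈ 0.60112.
Pooled p̂ = (392+107)/(717+178) = 499/895 = 0.55754.
SE = √(0.246689 × 0.00701268) = 0.04159.
z = (0.54672 − 0.60112)/0.04159 = -0.05440/0.04159 = -1.308.

z = -1.308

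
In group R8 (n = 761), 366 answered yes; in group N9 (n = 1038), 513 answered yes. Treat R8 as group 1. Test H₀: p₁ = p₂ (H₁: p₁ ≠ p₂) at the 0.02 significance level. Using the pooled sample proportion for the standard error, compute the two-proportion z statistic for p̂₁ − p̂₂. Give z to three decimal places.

z = -0.556

p̂₁ = 366/761 ≈ 0.48095, p̂₂ = 513/1038 ≈ 0.49422.
Pooled p̂ = (366+513)/(761+1038) = 879/1799 = 0.48860.
SE = √(p̂(1−p̂)(1/n₁+1/n₂)) = √(0.48860·0.51140·0.00227745) = √(0.000569067) = 0.02386.
z = (0.48095 − 0.49422)/0.02386 = -0.01327/0.02386 = -0.556.
Two-sided p-value ≈ 2·Φ(−0.556) = 0.5779. With α = 0.02, fail to reject H₀.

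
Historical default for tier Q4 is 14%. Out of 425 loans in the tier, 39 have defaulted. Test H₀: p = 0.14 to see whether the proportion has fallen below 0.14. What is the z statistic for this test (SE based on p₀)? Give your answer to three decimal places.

p̂ = 39/425 = 0.09176.
Under H₀, SE = √(0.14·0.86/425) = √(0.000283294) = 0.01683.
z = (0.09176 − 0.14)/0.01683 = -0.04824/0.01683 = -2.866.

z = -2.866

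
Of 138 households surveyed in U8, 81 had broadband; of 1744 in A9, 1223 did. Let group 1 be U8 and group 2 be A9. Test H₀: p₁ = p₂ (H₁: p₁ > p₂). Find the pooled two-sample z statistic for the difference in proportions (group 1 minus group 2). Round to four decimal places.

p̂₁ = 81/138 = 0.586957, p̂₂ = 1223/1744 = 0.701261.
Pooled p̂ = (81+1223)/(138+1744) = 1304/1882 = 0.692880.
SE = √(0.212797 × 0.00781977) = 0.040792.
z = (0.586957 − 0.701261)/0.040792 = -0.114304/0.040792 = -2.8021.
p-value = P(Z > -2.802) ≈ 0.9975.

z = -2.8021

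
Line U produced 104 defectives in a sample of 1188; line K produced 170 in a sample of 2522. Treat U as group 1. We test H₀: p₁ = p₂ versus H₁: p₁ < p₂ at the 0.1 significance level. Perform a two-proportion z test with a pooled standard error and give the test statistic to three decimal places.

p̂₁ = 104/1188 = 0.08754, p̂₂ = 170/2522 = 0.06741.
Pooled p̂ = (104+170)/(1188+2522) = 274/3710 = 0.07385.
SE = √(p̂(1−p̂)(1/n₁+1/n₂)) = √(0.07385·0.92615·0.00123826) = √(8.46971e-05) = 0.00920.
z = (0.08754 − 0.06741)/0.00920 = 0.02013/0.00920 = 2.188.
p-value = P(Z < 2.188) ≈ 0.9857, so at α = 0.1 we fail to reject H₀.

z = 2.188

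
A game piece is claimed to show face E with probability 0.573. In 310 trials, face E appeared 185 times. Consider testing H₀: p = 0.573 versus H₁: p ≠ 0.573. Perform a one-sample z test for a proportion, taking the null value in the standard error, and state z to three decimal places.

p̂ = 185/310 = 0.59677.
Standard error under H₀: √(0.573×0.427/310) = 0.02809.
z = (0.59677 − 0.573)/0.02809 = 0.02377/0.02809 = 0.846.
Two-sided p-value ≈ 2·Φ(−0.846) = 0.3974.

z = 0.846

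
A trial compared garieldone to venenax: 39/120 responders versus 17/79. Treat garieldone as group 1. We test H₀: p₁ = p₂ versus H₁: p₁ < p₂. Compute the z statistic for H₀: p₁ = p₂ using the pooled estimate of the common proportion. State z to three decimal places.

z = 1.685

p̂₁ = 39/120 ≈ 0.32500, p̂₂ = 17/79 ≈ 0.21519.
Pooled p̂ = (39+17)/(120+79) = 56/199 = 0.28141.
SE = √(0.202217 × 0.0209916) = 0.06515.
z = (0.32500 − 0.21519)/0.06515 = 0.10981/0.06515 = 1.685.
p-value = P(Z < 1.685) ≈ 0.9540.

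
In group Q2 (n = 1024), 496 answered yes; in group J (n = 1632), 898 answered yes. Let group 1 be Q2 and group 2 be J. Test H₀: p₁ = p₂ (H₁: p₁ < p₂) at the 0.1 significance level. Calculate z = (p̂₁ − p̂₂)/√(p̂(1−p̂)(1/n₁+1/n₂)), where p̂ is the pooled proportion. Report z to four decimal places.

p̂₁ = 496/1024 = 0.484375, p̂₂ = 898/1632 = 0.550245.
Pooled p̂ = (496+898)/(1024+1632) = 1394/2656 = 0.524849.
SE = √(0.249383 × 0.00158931) = 0.019908.
z = (0.484375 − 0.550245)/0.019908 = -0.065870/0.019908 = -3.3087.
p-value = P(Z < -3.309) ≈ 0.0005. With α = 0.1, reject H₀.

z = -3.3087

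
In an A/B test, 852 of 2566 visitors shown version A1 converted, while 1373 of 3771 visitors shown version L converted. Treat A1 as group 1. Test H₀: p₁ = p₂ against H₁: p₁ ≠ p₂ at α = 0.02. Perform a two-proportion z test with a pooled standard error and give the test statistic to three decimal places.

z = -2.625

p̂₁ = 852/2566 ≈ 0.332034, p̂₂ = 1373/3771 ≈ 0.364094.
Pooled p̂ = (852+1373)/(2566+3771) = 2225/6337 = 0.351113.
SE = √(p̂(1−p̂)(1/n₁+1/n₂)) = √(0.351113·0.648887·0.000654893) = √(0.000149206) = 0.012215.
z = (0.332034 − 0.364094)/0.012215 = -0.032060/0.012215 = -2.625.
Two-sided p-value ≈ 2·Φ(−2.625) = 0.0087. With α = 0.02, reject H₀.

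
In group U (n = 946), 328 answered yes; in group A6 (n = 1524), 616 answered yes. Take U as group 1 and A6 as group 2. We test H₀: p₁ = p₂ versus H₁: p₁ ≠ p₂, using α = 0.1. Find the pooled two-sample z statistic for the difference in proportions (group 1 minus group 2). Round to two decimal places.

z = -2.86

p̂₁ = 328/946 ≈ 0.3467, p̂₂ = 616/1524 ≈ 0.4042.
Pooled p̂ = (328+616)/(946+1524) = 944/2470 = 0.3822.
SE = √(0.23612 × 0.00171325) = 0.0201.
z = (0.3467 − 0.4042)/0.0201 = -0.0575/0.0201 = -2.86.
p-value = 2·P(Z > 2.858) ≈ 0.0043; since p < α = 0.1, reject H₀.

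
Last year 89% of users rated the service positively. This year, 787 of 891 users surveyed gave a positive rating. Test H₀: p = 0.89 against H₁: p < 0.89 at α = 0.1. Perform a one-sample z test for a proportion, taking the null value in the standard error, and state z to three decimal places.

p̂ = 787/891 = 0.88328.
Under H₀, SE = √(0.89·0.11/891) = √(0.000109877) = 0.01048.
z = (0.88328 − 0.89)/0.01048 = -0.00672/0.01048 = -0.641.
p-value = P(Z < -0.641) ≈ 0.2606. With α = 0.1, fail to reject H₀.

z = -0.641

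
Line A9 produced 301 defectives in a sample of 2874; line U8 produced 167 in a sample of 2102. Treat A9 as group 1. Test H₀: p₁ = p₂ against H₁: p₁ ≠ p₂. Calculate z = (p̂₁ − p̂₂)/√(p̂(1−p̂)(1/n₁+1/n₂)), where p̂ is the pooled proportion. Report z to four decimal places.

z = 3.0181

p̂₁ = 301/2874 = 0.1047321, p̂₂ = 167/2102 = 0.0794481.
Pooled p̂ = (301+167)/(2874+2102) = 468/4976 = 0.0940514.
SE = √(0.0852058 × 0.000823685) = 0.0083775.
z = (0.1047321 − 0.0794481)/0.0083775 = 0.0252840/0.0083775 = 3.0181.
p-value = 2·P(Z > 3.018) ≈ 0.0025.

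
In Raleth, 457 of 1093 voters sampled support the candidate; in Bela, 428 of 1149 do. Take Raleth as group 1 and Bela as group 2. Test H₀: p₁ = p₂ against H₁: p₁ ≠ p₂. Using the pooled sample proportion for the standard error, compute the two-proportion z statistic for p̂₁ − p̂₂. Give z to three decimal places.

p̂₁ = 457/1093 = 0.41812, p̂₂ = 428/1149 = 0.37250.
Pooled p̂ = (457+428)/(1093+1149) = 885/2242 = 0.39474.
SE = √(0.23892 × 0.00178524) = 0.02065.
z = (0.41812 − 0.37250)/0.02065 = 0.04562/0.02065 = 2.209.

z = 2.209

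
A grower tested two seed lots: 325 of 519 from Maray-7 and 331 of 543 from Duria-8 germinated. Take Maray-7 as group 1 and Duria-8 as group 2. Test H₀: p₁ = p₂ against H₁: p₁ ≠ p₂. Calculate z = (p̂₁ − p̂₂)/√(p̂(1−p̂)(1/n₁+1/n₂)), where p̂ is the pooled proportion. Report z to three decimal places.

z = 0.557

p̂₁ = 325/519 ≈ 0.62620, p̂₂ = 331/543 ≈ 0.60958.
Pooled p̂ = (325+331)/(519+543) = 656/1062 = 0.61770.
SE = √(p̂(1−p̂)(1/n₁+1/n₂)) = √(0.61770·0.38230·0.0037684) = √(0.000889894) = 0.02983.
z = (0.62620 − 0.60958)/0.02983 = 0.01662/0.02983 = 0.557.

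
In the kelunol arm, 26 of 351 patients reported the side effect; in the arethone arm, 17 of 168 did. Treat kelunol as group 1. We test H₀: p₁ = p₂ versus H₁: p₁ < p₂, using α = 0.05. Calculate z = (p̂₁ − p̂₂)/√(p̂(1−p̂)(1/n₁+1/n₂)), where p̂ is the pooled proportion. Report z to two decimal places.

z = -1.05

p̂₁ = 26/351 = 0.0741, p̂₂ = 17/168 = 0.1012.
Pooled p̂ = (26+17)/(351+168) = 43/519 = 0.0829.
SE = √(0.0759872 × 0.00880138) = 0.0259.
z = (0.0741 − 0.1012)/0.0259 = -0.0271/0.0259 = -1.05.
p-value = P(Z < -1.049) ≈ 0.1472; since p > α = 0.05, fail to reject H₀.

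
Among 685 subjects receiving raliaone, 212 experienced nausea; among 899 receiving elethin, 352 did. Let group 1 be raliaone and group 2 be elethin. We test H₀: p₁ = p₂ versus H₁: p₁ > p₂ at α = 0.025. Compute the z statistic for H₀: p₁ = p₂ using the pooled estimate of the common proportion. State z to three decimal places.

z = -3.379

p̂₁ = 212/685 ≈ 0.309489, p̂₂ = 352/899 ≈ 0.391546.
Pooled p̂ = (212+352)/(685+899) = 564/1584 = 0.356061.
SE = √(p̂(1−p̂)(1/n₁+1/n₂)) = √(0.356061·0.643939·0.0025722) = √(0.000589758) = 0.024285.
z = (0.309489 − 0.391546)/0.024285 = -0.082057/0.024285 = -3.379.
p-value = P(Z > -3.379) ≈ 0.9996. With α = 0.025, fail to reject H₀.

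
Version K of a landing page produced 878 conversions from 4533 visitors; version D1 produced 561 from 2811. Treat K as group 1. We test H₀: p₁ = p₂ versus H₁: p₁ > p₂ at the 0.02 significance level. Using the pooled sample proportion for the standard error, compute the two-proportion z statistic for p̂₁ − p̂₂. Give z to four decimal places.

p̂₁ = 878/4533 = 0.193691, p̂₂ = 561/2811 = 0.199573.
Pooled p̂ = (878+561)/(4533+2811) = 1439/7344 = 0.195942.
SE = √(p̂(1−p̂)(1/n₁+1/n₂)) = √(0.195942·0.804058·0.00057635) = √(9.08033e-05) = 0.009529.
z = (0.193691 − 0.199573)/0.009529 = -0.005882/0.009529 = -0.6173.
p-value = P(Z > -0.617) ≈ 0.7315. With α = 0.02, fail to reject H₀.

z = -0.6173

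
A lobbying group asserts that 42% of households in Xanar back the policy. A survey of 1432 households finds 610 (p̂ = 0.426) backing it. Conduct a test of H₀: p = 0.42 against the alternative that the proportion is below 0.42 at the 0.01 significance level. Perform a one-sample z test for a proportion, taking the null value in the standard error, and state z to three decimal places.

z = 0.458

p̂ = 610/1432 = 0.425978.
SE = √(p₀(1−p₀)/n) = √(0.2436/1432) = 0.013043.
z = (0.425978 − 0.42)/0.013043 = 0.005978/0.013043 = 0.458.
p-value = P(Z < 0.458) ≈ 0.6766. With α = 0.01, fail to reject H₀.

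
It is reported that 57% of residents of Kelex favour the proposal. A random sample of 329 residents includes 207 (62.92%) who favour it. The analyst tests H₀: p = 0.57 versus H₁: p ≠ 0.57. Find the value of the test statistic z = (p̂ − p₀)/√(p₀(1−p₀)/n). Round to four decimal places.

z = 2.1682

p̂ = 207/329 = 0.629179.
Under H₀, SE = √(0.57·0.43/329) = √(0.000744985) = 0.027294.
z = (0.629179 − 0.57)/0.027294 = 0.059179/0.027294 = 2.1682.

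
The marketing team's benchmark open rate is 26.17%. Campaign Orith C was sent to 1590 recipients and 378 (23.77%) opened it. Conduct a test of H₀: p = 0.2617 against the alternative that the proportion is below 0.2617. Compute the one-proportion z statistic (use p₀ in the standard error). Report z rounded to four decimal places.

z = -2.1739

p̂ = 378/1590 ≈ 0.2377358.
Under H₀, SE = √(0.2617·0.7383/1590) = √(0.000121518) = 0.0110235.
z = (0.2377358 − 0.2617)/0.0110235 = -0.0239642/0.0110235 = -2.1739.
p-value = P(Z < -2.174) ≈ 0.0149.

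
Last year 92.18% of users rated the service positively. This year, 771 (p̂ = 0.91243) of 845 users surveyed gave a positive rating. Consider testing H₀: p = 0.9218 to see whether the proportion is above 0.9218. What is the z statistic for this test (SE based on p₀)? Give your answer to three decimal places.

z = -1.015

p̂ = 771/845 = 0.912426.
Standard error under H₀: √(0.9218×0.0782/845) = 0.009236.
z = (0.912426 − 0.9218)/0.009236 = -0.009374/0.009236 = -1.015.
p-value = P(Z > -1.015) ≈ 0.8449.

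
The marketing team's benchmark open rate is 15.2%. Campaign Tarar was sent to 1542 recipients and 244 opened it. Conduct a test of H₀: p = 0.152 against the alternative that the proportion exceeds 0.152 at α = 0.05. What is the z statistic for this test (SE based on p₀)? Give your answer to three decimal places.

z = 0.682

p̂ = 244/1542 = 0.158236.
Standard error under H₀: √(0.152×0.848/1542) = 0.009143.
z = (0.158236 − 0.152)/0.009143 = 0.006236/0.009143 = 0.682.
p-value = P(Z > 0.682) ≈ 0.2476. With α = 0.05, fail to reject H₀.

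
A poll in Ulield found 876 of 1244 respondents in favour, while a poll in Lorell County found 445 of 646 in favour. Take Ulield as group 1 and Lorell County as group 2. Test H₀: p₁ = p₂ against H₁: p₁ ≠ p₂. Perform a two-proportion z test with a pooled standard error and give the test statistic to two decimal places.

p̂₁ = 876/1244 = 0.7042, p̂₂ = 445/646 = 0.6889.
Pooled p̂ = (876+445)/(1244+646) = 1321/1890 = 0.6989.
SE = √(0.210422 × 0.00235185) = 0.0222.
z = (0.7042 − 0.6889)/0.0222 = 0.0153/0.0222 = 0.69.

z = 0.69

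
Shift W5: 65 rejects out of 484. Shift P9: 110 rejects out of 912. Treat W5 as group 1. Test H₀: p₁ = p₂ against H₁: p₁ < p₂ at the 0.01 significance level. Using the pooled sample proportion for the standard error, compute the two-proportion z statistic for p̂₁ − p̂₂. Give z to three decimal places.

p̂₁ = 65/484 ≈ 0.13430, p̂₂ = 110/912 ≈ 0.12061.
Pooled p̂ = (65+110)/(484+912) = 175/1396 = 0.12536.
SE = √(0.109643 × 0.00316261) = 0.01862.
z = (0.13430 − 0.12061)/0.01862 = 0.01369/0.01862 = 0.735.
p-value = P(Z < 0.735) ≈ 0.7688. With α = 0.01, fail to reject H₀.

z = 0.735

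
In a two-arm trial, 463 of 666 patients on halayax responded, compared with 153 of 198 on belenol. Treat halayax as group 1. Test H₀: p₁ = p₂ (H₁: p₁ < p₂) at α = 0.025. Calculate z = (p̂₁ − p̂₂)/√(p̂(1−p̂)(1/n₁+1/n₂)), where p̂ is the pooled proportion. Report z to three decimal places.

z = -2.117

p̂₁ = 463/666 ≈ 0.69520, p̂₂ = 153/198 ≈ 0.77273.
Pooled p̂ = (463+153)/(666+198) = 616/864 = 0.71296.
SE = √(0.204647 × 0.00655201) = 0.03662.
z = (0.69520 − 0.77273)/0.03662 = -0.07753/0.03662 = -2.117.
p-value = P(Z < -2.117) ≈ 0.0171; since p < α = 0.025, reject H₀.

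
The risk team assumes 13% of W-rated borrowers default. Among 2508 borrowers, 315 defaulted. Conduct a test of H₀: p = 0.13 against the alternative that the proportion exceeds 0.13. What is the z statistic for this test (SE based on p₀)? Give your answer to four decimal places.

p̂ = 315/2508 = 0.125598.
Under H₀, SE = √(0.13·0.87/2508) = √(4.50957e-05) = 0.006715.
z = (0.125598 − 0.13)/0.006715 = -0.004402/0.006715 = -0.6555.

z = -0.6555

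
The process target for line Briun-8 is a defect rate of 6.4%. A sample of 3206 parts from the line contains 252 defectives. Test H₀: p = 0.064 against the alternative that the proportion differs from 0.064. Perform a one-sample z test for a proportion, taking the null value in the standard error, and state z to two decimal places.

z = 3.38

p̂ = 252/3206 = 0.07860.
SE = √(p₀(1−p₀)/n) = √(0.059904/3206) = 0.00432.
z = (0.07860 − 0.064)/0.00432 = 0.01460/0.00432 = 3.38.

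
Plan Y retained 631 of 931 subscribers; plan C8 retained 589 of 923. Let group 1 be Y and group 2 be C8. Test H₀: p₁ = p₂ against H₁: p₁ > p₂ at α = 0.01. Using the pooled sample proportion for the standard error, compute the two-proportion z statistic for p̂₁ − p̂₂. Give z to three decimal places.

z = 1.799

p̂₁ = 631/931 = 0.67777, p̂₂ = 589/923 = 0.63814.
Pooled p̂ = (631+589)/(931+923) = 1220/1854 = 0.65804.
SE = √(0.225024 × 0.00215754) = 0.02203.
z = (0.67777 − 0.63814)/0.02203 = 0.03963/0.02203 = 1.799.
p-value = P(Z > 1.799) ≈ 0.0360; since p > α = 0.01, fail to reject H₀.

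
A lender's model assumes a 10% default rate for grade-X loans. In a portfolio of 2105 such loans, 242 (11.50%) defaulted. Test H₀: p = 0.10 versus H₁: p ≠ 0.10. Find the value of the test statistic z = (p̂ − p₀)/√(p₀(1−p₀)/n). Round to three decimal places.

z = 2.289

p̂ = 242/2105 = 0.1149644.
Under H₀, SE = √(0.1·0.9/2105) = √(4.27553e-05) = 0.0065388.
z = (0.1149644 − 0.1)/0.0065388 = 0.0149644/0.0065388 = 2.289.
p-value = 2·P(Z > 2.289) ≈ 0.0221.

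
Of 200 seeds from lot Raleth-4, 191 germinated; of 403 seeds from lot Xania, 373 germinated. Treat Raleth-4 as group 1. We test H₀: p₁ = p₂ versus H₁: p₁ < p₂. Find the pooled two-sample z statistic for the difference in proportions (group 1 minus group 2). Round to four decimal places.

p̂₁ = 191/200 ≈ 0.955000, p̂₂ = 373/403 ≈ 0.925558.
Pooled p̂ = (191+373)/(200+403) = 564/603 = 0.935323.
SE = √(0.0604936 × 0.00748139) = 0.021274.
z = (0.955000 − 0.925558)/0.021274 = 0.029442/0.021274 = 1.3839.

z = 1.3839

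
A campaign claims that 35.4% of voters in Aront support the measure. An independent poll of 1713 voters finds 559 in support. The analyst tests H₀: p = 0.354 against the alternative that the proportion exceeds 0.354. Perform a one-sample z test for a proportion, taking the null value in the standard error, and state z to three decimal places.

z = -2.395

p̂ = 559/1713 ≈ 0.326328.
Standard error under H₀: √(0.354×0.646/1713) = 0.011554.
z = (0.326328 − 0.354)/0.011554 = -0.027672/0.011554 = -2.395.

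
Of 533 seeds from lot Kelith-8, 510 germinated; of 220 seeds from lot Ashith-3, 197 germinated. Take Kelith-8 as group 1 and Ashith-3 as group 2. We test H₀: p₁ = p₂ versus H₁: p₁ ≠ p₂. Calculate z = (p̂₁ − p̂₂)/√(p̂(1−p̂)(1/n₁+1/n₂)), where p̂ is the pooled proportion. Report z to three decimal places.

p̂₁ = 510/533 ≈ 0.956848, p̂₂ = 197/220 ≈ 0.895455.
Pooled p̂ = (510+197)/(533+220) = 707/753 = 0.938911.
SE = √(p̂(1−p̂)(1/n₁+1/n₂)) = √(0.938911·0.061089·0.00642163) = √(0.000368326) = 0.019192.
z = (0.956848 − 0.895455)/0.019192 = 0.061393/0.019192 = 3.199.
Two-sided p-value ≈ 2·Φ(−3.199) = 0.0014.

z = 3.199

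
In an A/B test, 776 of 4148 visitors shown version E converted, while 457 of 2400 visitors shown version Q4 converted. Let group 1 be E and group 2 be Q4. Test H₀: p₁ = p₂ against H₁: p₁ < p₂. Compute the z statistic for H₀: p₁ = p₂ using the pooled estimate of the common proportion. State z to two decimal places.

z = -0.33

p̂₁ = 776/4148 ≈ 0.1871, p̂₂ = 457/2400 ≈ 0.1904.
Pooled p̂ = (776+457)/(4148+2400) = 1233/6548 = 0.1883.
SE = √(0.152844 × 0.000657747) = 0.0100.
z = (0.1871 − 0.1904)/0.0100 = -0.0033/0.0100 = -0.33.
p-value = P(Z < -0.333) ≈ 0.3696.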